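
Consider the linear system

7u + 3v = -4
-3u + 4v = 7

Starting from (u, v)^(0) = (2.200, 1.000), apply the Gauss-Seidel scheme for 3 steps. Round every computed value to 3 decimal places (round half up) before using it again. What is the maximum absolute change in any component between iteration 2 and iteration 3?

Iteration 1:
  u = (-4 - (3)·1.000) / (7) = -1.000
  v = (7 - (-3)·-1.000) / (4) = 1.000
Iteration 2:
  u = (-4 - (3)·1.000) / (7) = -1.000
  v = (7 - (-3)·-1.000) / (4) = 1.000
Iteration 3:
  u = (-4 - (3)·1.000) / (7) = -1.000
  v = (7 - (-3)·-1.000) / (4) = 1.000
Change: (0.000, 0.000) → max |·| = 0.000

0.000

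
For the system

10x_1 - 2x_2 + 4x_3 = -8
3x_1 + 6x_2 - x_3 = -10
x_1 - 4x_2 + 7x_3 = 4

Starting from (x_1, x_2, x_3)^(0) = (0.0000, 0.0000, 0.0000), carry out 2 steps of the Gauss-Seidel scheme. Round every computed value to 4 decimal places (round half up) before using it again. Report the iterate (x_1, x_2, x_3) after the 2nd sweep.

Iteration 1:
  x_1 = (-8 - (-2)·0.0000 - (4)·0.0000) / (10) = -0.8000
  x_2 = (-10 - (3)·-0.8000 - (-1)·0.0000) / (6) = -1.2667
  x_3 = (4 - (1)·-0.8000 - (-4)·-1.2667) / (7) = -0.0381
Iteration 2:
  x_1 = (-8 - (-2)·-1.2667 - (4)·-0.0381) / (10) = -1.0381
  x_2 = (-10 - (3)·-1.0381 - (-1)·-0.0381) / (6) = -1.1540
  x_3 = (4 - (1)·-1.0381 - (-4)·-1.1540) / (7) = 0.0603

(-1.0381, -1.1540, 0.0603)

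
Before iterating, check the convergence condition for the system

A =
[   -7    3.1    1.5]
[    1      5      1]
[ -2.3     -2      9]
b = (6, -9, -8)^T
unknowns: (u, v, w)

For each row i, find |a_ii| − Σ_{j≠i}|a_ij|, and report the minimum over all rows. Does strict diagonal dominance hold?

2.4

row 1: |-7| − (3.1+1.5) = 2.4
row 2: |5| − (1+1) = 3
row 3: |9| − (2.3+2) = 4.7
minimum over rows = 2.4 → strictly diagonally dominant (convergence guaranteed)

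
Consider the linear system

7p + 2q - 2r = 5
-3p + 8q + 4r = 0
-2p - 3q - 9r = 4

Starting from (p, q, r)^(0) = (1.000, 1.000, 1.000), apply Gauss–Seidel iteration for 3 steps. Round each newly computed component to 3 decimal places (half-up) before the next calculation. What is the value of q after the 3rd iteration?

0.509

Iteration 1:
  p = (5 - (2)·1.000 - (-2)·1.000) / (7) = 0.714
  q = (0 - (-3)·0.714 - (4)·1.000) / (8) = -0.232
  r = (4 - (-2)·0.714 - (-3)·-0.232) / (-9) = -0.526
Iteration 2:
  p = (5 - (2)·-0.232 - (-2)·-0.526) / (7) = 0.630
  q = (0 - (-3)·0.630 - (4)·-0.526) / (8) = 0.499
  r = (4 - (-2)·0.630 - (-3)·0.499) / (-9) = -0.751
Iteration 3:
  p = (5 - (2)·0.499 - (-2)·-0.751) / (7) = 0.357
  q = (0 - (-3)·0.357 - (4)·-0.751) / (8) = 0.509
  r = (4 - (-2)·0.357 - (-3)·0.509) / (-9) = -0.693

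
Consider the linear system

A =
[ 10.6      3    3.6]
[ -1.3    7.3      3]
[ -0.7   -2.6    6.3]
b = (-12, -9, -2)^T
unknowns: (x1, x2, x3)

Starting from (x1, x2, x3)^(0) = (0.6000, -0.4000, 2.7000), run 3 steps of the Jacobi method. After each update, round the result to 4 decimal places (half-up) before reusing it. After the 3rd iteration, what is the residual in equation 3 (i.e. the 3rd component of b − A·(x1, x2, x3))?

1.9240

Iteration 1:
  x1 = (-12 - (3)·-0.4000 - (3.6)·2.7000) / (10.6) = -1.9358
  x2 = (-9 - (-1.3)·0.6000 - (3)·2.7000) / (7.3) = -2.2356
  x3 = (-2 - (-0.7)·0.6000 - (-2.6)·-0.4000) / (6.3) = -0.4159
Iteration 2:
  x1 = (-12 - (3)·-2.2356 - (3.6)·-0.4159) / (10.6) = -0.3581
  x2 = (-9 - (-1.3)·-1.9358 - (3)·-0.4159) / (7.3) = -1.4067
  x3 = (-2 - (-0.7)·-1.9358 - (-2.6)·-2.2356) / (6.3) = -1.4552
Iteration 3:
  x1 = (-12 - (3)·-1.4067 - (3.6)·-1.4552) / (10.6) = -0.2397
  x2 = (-9 - (-1.3)·-0.3581 - (3)·-1.4552) / (7.3) = -0.6986
  x3 = (-2 - (-0.7)·-0.3581 - (-2.6)·-1.4067) / (6.3) = -0.9378
Residual b − A·x = (-3.9873, -1.3984, 1.9240)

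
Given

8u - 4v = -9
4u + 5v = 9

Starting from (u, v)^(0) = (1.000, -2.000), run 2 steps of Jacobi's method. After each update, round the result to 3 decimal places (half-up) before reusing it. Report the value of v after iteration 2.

3.500

Iteration 1:
  u = (-9 - (-4)·-2.000) / (8) = -2.125
  v = (9 - (4)·1.000) / (5) = 1.000
Iteration 2:
  u = (-9 - (-4)·1.000) / (8) = -0.625
  v = (9 - (4)·-2.125) / (5) = 3.500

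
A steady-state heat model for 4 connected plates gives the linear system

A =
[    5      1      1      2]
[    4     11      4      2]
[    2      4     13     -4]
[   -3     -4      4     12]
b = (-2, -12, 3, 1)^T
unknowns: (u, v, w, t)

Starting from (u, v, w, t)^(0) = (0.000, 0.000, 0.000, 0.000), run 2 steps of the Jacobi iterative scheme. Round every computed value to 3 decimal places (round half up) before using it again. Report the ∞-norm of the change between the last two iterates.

0.540

Iteration 1:
  u = (-2 - (1)·0.000 - (1)·0.000 - (2)·0.000) / (5) = -0.400
  v = (-12 - (4)·0.000 - (4)·0.000 - (2)·0.000) / (11) = -1.091
  w = (3 - (2)·0.000 - (4)·0.000 - (-4)·0.000) / (13) = 0.231
  t = (1 - (-3)·0.000 - (-4)·0.000 - (4)·0.000) / (12) = 0.083
Iteration 2:
  u = (-2 - (1)·-1.091 - (1)·0.231 - (2)·0.083) / (5) = -0.261
  v = (-12 - (4)·-0.400 - (4)·0.231 - (2)·0.083) / (11) = -1.045
  w = (3 - (2)·-0.400 - (4)·-1.091 - (-4)·0.083) / (13) = 0.654
  t = (1 - (-3)·-0.400 - (-4)·-1.091 - (4)·0.231) / (12) = -0.457
Change: (0.139, 0.046, 0.423, -0.540) → max |·| = 0.540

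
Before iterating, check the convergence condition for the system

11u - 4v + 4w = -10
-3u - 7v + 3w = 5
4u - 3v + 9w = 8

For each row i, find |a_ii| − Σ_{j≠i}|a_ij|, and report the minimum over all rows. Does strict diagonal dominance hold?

row 1: |11| − (4+4) = 3
row 2: |-7| − (3+3) = 1
row 3: |9| − (4+3) = 2
minimum over rows = 1 → strictly diagonally dominant (convergence guaranteed)

1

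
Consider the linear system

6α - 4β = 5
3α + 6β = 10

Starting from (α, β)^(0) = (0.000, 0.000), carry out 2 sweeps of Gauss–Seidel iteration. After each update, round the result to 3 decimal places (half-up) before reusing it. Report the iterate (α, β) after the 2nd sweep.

Iteration 1:
  α = (5 - (-4)·0.000) / (6) = 0.833
  β = (10 - (3)·0.833) / (6) = 1.250
Iteration 2:
  α = (5 - (-4)·1.250) / (6) = 1.667
  β = (10 - (3)·1.667) / (6) = 0.833

(1.667, 0.833)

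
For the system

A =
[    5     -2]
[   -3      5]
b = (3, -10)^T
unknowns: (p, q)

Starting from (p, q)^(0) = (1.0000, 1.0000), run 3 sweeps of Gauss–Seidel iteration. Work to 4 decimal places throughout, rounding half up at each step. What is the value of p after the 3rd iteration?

Iteration 1:
  p = (3 - (-2)·1.0000) / (5) = 1.0000
  q = (-10 - (-3)·1.0000) / (5) = -1.4000
Iteration 2:
  p = (3 - (-2)·-1.4000) / (5) = 0.0400
  q = (-10 - (-3)·0.0400) / (5) = -1.9760
Iteration 3:
  p = (3 - (-2)·-1.9760) / (5) = -0.1904
  q = (-10 - (-3)·-0.1904) / (5) = -2.1142

-0.1904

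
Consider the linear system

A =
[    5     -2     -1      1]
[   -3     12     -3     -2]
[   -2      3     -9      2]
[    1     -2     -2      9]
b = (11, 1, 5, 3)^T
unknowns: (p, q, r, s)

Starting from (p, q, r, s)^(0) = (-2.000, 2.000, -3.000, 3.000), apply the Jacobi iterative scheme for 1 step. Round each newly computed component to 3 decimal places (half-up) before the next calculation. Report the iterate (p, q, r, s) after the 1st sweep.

(1.800, -0.667, 1.222, 0.333)

Iteration 1:
  p = (11 - (-2)·2.000 - (-1)·-3.000 - (1)·3.000) / (5) = 1.800
  q = (1 - (-3)·-2.000 - (-3)·-3.000 - (-2)·3.000) / (12) = -0.667
  r = (5 - (-2)·-2.000 - (3)·2.000 - (2)·3.000) / (-9) = 1.222
  s = (3 - (1)·-2.000 - (-2)·2.000 - (-2)·-3.000) / (9) = 0.333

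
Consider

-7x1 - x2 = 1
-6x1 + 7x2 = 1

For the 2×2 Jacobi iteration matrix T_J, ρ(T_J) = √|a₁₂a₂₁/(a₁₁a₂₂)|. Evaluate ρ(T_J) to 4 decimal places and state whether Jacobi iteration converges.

a₁₂a₂₁/(a₁₁a₂₂) = (-1)·(-6) / ((-7)·(7)) = -0.122449
ρ = √|-0.122449| = √0.122449 = 0.3499
ρ < 1, so Jacobi converges

0.3499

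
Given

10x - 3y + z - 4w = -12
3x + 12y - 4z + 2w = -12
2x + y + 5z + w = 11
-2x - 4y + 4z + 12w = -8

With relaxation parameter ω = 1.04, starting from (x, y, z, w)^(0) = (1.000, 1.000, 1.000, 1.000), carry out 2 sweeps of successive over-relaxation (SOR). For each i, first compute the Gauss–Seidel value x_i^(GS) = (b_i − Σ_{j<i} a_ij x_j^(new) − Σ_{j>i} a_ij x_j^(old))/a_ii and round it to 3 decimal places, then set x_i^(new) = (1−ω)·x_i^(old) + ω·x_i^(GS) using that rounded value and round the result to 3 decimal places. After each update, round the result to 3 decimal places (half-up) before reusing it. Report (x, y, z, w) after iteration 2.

(-2.522, 0.841, 3.471, -1.964)

Iteration 1:
  x: GS value = (-12 - (-3)·1.000 - (1)·1.000 - (-4)·1.000) / (10) = -0.600;  x ← (1−ω)·1.000 + ω·-0.600 = -0.664
  y: GS value = (-12 - (3)·-0.664 - (-4)·1.000 - (2)·1.000) / (12) = -0.667;  y ← (1−ω)·1.000 + ω·-0.667 = -0.734
  z: GS value = (11 - (2)·-0.664 - (1)·-0.734 - (1)·1.000) / (5) = 2.412;  z ← (1−ω)·1.000 + ω·2.412 = 2.468
  w: GS value = (-8 - (-2)·-0.664 - (-4)·-0.734 - (4)·2.468) / (12) = -1.845;  w ← (1−ω)·1.000 + ω·-1.845 = -1.959
Iteration 2:
  x: GS value = (-12 - (-3)·-0.734 - (1)·2.468 - (-4)·-1.959) / (10) = -2.451;  x ← (1−ω)·-0.664 + ω·-2.451 = -2.522
  y: GS value = (-12 - (3)·-2.522 - (-4)·2.468 - (2)·-1.959) / (12) = 0.780;  y ← (1−ω)·-0.734 + ω·0.780 = 0.841
  z: GS value = (11 - (2)·-2.522 - (1)·0.841 - (1)·-1.959) / (5) = 3.432;  z ← (1−ω)·2.468 + ω·3.432 = 3.471
  w: GS value = (-8 - (-2)·-2.522 - (-4)·0.841 - (4)·3.471) / (12) = -1.964;  w ← (1−ω)·-1.959 + ω·-1.964 = -1.964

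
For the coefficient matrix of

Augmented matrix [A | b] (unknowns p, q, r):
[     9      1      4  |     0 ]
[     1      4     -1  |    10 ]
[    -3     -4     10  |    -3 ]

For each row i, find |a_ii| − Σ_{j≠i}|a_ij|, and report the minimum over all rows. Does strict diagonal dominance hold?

2

row 1: |9| − (1+4) = 4
row 2: |4| − (1+1) = 2
row 3: |10| − (3+4) = 3
minimum over rows = 2 → strictly diagonally dominant (convergence guaranteed)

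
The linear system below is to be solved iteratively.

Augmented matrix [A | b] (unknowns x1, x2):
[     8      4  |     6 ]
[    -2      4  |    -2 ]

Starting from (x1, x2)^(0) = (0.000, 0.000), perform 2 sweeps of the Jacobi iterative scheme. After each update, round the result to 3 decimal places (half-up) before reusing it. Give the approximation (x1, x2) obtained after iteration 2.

(1.000, -0.125)

Iteration 1:
  x1 = (6 - (4)·0.000) / (8) = 0.750
  x2 = (-2 - (-2)·0.000) / (4) = -0.500
Iteration 2:
  x1 = (6 - (4)·-0.500) / (8) = 1.000
  x2 = (-2 - (-2)·0.750) / (4) = -0.125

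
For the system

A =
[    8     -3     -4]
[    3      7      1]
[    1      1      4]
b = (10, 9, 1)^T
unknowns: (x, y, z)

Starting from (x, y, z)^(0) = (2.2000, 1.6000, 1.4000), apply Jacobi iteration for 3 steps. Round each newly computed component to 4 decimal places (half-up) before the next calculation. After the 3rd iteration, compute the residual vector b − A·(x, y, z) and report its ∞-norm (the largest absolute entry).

3.3805

Iteration 1:
  x = (10 - (-3)·1.6000 - (-4)·1.4000) / (8) = 2.5500
  y = (9 - (3)·2.2000 - (1)·1.4000) / (7) = 0.1429
  z = (1 - (1)·2.2000 - (1)·1.6000) / (4) = -0.7000
Iteration 2:
  x = (10 - (-3)·0.1429 - (-4)·-0.7000) / (8) = 0.9536
  y = (9 - (3)·2.5500 - (1)·-0.7000) / (7) = 0.2929
  z = (1 - (1)·2.5500 - (1)·0.1429) / (4) = -0.4232
Iteration 3:
  x = (10 - (-3)·0.2929 - (-4)·-0.4232) / (8) = 1.1482
  y = (9 - (3)·0.9536 - (1)·-0.4232) / (7) = 0.9375
  z = (1 - (1)·0.9536 - (1)·0.2929) / (4) = -0.0616
Residual b − A·x = (3.3805, -0.9455, -0.8393); ∞-norm = 3.3805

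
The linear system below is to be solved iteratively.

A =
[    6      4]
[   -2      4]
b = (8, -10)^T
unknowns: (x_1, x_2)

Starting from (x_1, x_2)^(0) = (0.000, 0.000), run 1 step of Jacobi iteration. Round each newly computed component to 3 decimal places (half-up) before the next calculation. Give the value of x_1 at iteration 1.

1.333

Iteration 1:
  x_1 = (8 - (4)·0.000) / (6) = 1.333
  x_2 = (-10 - (-2)·0.000) / (4) = -2.500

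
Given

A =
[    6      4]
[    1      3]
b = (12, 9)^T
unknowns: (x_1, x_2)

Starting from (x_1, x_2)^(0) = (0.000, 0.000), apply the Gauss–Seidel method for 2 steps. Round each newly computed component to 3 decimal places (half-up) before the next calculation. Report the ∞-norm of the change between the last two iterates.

1.555

Iteration 1:
  x_1 = (12 - (4)·0.000) / (6) = 2.000
  x_2 = (9 - (1)·2.000) / (3) = 2.333
Iteration 2:
  x_1 = (12 - (4)·2.333) / (6) = 0.445
  x_2 = (9 - (1)·0.445) / (3) = 2.852
Change: (-1.555, 0.519) → max |·| = 1.555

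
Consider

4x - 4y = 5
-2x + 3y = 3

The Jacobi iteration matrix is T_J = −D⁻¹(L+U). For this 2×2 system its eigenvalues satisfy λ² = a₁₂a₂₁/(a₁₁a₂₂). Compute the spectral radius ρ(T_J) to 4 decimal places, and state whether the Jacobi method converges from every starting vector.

a₁₂a₂₁/(a₁₁a₂₂) = (-4)·(-2) / ((4)·(3)) = 0.666667
ρ = √|0.666667| = √0.666667 = 0.8165
ρ < 1, so Jacobi converges

0.8165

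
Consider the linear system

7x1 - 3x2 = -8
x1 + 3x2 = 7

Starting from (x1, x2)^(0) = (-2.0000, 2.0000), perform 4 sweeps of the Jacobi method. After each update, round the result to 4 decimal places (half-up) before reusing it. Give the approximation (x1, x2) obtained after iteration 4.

Iteration 1:
  x1 = (-8 - (-3)·2.0000) / (7) = -0.2857
  x2 = (7 - (1)·-2.0000) / (3) = 3.0000
Iteration 2:
  x1 = (-8 - (-3)·3.0000) / (7) = 0.1429
  x2 = (7 - (1)·-0.2857) / (3) = 2.4286
Iteration 3:
  x1 = (-8 - (-3)·2.4286) / (7) = -0.1020
  x2 = (7 - (1)·0.1429) / (3) = 2.2857
Iteration 4:
  x1 = (-8 - (-3)·2.2857) / (7) = -0.1633
  x2 = (7 - (1)·-0.1020) / (3) = 2.3673

(-0.1633, 2.3673)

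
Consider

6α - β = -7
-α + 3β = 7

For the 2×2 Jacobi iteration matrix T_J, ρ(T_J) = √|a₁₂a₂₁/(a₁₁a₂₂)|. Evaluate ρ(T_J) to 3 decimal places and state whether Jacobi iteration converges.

0.236

a₁₂a₂₁/(a₁₁a₂₂) = (-1)·(-1) / ((6)·(3)) = 0.055556
ρ = √|0.055556| = √0.055556 = 0.236
ρ < 1, so Jacobi converges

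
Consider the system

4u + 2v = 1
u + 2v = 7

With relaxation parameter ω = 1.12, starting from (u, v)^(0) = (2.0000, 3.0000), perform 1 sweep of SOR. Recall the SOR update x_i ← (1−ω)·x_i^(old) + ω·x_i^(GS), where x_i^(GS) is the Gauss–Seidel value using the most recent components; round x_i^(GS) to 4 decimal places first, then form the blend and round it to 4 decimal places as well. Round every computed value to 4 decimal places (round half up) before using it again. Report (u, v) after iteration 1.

Iteration 1:
  u: GS value = (1 - (2)·3.0000) / (4) = -1.2500;  u ← (1−ω)·2.0000 + ω·-1.2500 = -1.6400
  v: GS value = (7 - (1)·-1.6400) / (2) = 4.3200;  v ← (1−ω)·3.0000 + ω·4.3200 = 4.4784

(-1.6400, 4.4784)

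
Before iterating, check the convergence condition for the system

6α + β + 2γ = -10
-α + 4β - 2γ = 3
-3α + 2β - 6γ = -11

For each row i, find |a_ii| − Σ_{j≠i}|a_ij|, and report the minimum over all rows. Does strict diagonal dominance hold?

1

row 1: |6| − (1+2) = 3
row 2: |4| − (1+2) = 1
row 3: |-6| − (3+2) = 1
minimum over rows = 1 → strictly diagonally dominant (convergence guaranteed)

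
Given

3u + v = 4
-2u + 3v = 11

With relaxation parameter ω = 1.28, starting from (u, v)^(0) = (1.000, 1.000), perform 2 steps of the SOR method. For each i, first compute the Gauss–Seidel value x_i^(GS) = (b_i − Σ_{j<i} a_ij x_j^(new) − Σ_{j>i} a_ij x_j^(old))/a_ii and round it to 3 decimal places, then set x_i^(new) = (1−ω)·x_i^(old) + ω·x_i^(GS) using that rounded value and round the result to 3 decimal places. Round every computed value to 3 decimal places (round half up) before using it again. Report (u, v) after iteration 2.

(-0.820, 2.519)

Iteration 1:
  u: GS value = (4 - (1)·1.000) / (3) = 1.000;  u ← (1−ω)·1.000 + ω·1.000 = 1.000
  v: GS value = (11 - (-2)·1.000) / (3) = 4.333;  v ← (1−ω)·1.000 + ω·4.333 = 5.266
Iteration 2:
  u: GS value = (4 - (1)·5.266) / (3) = -0.422;  u ← (1−ω)·1.000 + ω·-0.422 = -0.820
  v: GS value = (11 - (-2)·-0.820) / (3) = 3.120;  v ← (1−ω)·5.266 + ω·3.120 = 2.519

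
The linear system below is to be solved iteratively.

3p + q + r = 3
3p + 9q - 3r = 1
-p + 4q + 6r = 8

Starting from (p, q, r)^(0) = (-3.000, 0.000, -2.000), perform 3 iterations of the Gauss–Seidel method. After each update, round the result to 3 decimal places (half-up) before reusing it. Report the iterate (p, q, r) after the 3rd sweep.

(0.445, 0.284, 1.218)

Iteration 1:
  p = (3 - (1)·0.000 - (1)·-2.000) / (3) = 1.667
  q = (1 - (3)·1.667 - (-3)·-2.000) / (9) = -1.111
  r = (8 - (-1)·1.667 - (4)·-1.111) / (6) = 2.352
Iteration 2:
  p = (3 - (1)·-1.111 - (1)·2.352) / (3) = 0.586
  q = (1 - (3)·0.586 - (-3)·2.352) / (9) = 0.700
  r = (8 - (-1)·0.586 - (4)·0.700) / (6) = 0.964
Iteration 3:
  p = (3 - (1)·0.700 - (1)·0.964) / (3) = 0.445
  q = (1 - (3)·0.445 - (-3)·0.964) / (9) = 0.284
  r = (8 - (-1)·0.445 - (4)·0.284) / (6) = 1.218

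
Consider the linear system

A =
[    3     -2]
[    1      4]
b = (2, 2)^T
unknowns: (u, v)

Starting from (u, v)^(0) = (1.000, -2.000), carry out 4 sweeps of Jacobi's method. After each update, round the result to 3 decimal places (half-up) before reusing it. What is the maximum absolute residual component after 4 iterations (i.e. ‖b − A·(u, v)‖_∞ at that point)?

0.251

Iteration 1:
  u = (2 - (-2)·-2.000) / (3) = -0.667
  v = (2 - (1)·1.000) / (4) = 0.250
Iteration 2:
  u = (2 - (-2)·0.250) / (3) = 0.833
  v = (2 - (1)·-0.667) / (4) = 0.667
Iteration 3:
  u = (2 - (-2)·0.667) / (3) = 1.111
  v = (2 - (1)·0.833) / (4) = 0.292
Iteration 4:
  u = (2 - (-2)·0.292) / (3) = 0.861
  v = (2 - (1)·1.111) / (4) = 0.222
Residual b − A·x = (-0.139, 0.251); ∞-norm = 0.251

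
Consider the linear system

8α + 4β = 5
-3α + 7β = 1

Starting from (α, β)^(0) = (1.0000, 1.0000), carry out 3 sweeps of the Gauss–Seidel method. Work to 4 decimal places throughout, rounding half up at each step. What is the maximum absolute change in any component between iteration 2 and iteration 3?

Iteration 1:
  α = (5 - (4)·1.0000) / (8) = 0.1250
  β = (1 - (-3)·0.1250) / (7) = 0.1964
Iteration 2:
  α = (5 - (4)·0.1964) / (8) = 0.5268
  β = (1 - (-3)·0.5268) / (7) = 0.3686
Iteration 3:
  α = (5 - (4)·0.3686) / (8) = 0.4407
  β = (1 - (-3)·0.4407) / (7) = 0.3317
Change: (-0.0861, -0.0369) → max |·| = 0.0861

0.0861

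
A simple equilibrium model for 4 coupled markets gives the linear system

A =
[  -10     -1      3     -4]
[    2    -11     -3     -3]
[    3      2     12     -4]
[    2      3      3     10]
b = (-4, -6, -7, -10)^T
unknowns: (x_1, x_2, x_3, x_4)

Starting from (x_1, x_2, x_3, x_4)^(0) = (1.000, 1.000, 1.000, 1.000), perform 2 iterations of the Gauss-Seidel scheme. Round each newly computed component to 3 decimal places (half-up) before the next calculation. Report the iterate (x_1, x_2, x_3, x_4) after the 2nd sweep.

Iteration 1:
  x_1 = (-4 - (-1)·1.000 - (3)·1.000 - (-4)·1.000) / (-10) = 0.200
  x_2 = (-6 - (2)·0.200 - (-3)·1.000 - (-3)·1.000) / (-11) = 0.036
  x_3 = (-7 - (3)·0.200 - (2)·0.036 - (-4)·1.000) / (12) = -0.306
  x_4 = (-10 - (2)·0.200 - (3)·0.036 - (3)·-0.306) / (10) = -0.959
Iteration 2:
  x_1 = (-4 - (-1)·0.036 - (3)·-0.306 - (-4)·-0.959) / (-10) = 0.688
  x_2 = (-6 - (2)·0.688 - (-3)·-0.306 - (-3)·-0.959) / (-11) = 1.016
  x_3 = (-7 - (3)·0.688 - (2)·1.016 - (-4)·-0.959) / (12) = -1.244
  x_4 = (-10 - (2)·0.688 - (3)·1.016 - (3)·-1.244) / (10) = -1.069

(0.688, 1.016, -1.244, -1.069)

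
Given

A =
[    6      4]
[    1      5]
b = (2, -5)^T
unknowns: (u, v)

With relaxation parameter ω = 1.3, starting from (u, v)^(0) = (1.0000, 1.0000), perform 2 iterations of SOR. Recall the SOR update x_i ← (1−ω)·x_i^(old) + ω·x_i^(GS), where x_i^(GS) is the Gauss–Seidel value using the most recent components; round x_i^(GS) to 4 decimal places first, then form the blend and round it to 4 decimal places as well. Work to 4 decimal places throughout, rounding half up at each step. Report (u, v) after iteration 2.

(1.8748, -1.3647)

Iteration 1:
  u: GS value = (2 - (4)·1.0000) / (6) = -0.3333;  u ← (1−ω)·1.0000 + ω·-0.3333 = -0.7333
  v: GS value = (-5 - (1)·-0.7333) / (5) = -0.8533;  v ← (1−ω)·1.0000 + ω·-0.8533 = -1.4093
Iteration 2:
  u: GS value = (2 - (4)·-1.4093) / (6) = 1.2729;  u ← (1−ω)·-0.7333 + ω·1.2729 = 1.8748
  v: GS value = (-5 - (1)·1.8748) / (5) = -1.3750;  v ← (1−ω)·-1.4093 + ω·-1.3750 = -1.3647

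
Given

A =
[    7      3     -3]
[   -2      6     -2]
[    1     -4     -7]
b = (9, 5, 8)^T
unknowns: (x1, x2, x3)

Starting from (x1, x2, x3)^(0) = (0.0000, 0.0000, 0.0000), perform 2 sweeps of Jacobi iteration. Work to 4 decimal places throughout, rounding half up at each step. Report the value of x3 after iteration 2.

Iteration 1:
  x1 = (9 - (3)·0.0000 - (-3)·0.0000) / (7) = 1.2857
  x2 = (5 - (-2)·0.0000 - (-2)·0.0000) / (6) = 0.8333
  x3 = (8 - (1)·0.0000 - (-4)·0.0000) / (-7) = -1.1429
Iteration 2:
  x1 = (9 - (3)·0.8333 - (-3)·-1.1429) / (7) = 0.4388
  x2 = (5 - (-2)·1.2857 - (-2)·-1.1429) / (6) = 0.8809
  x3 = (8 - (1)·1.2857 - (-4)·0.8333) / (-7) = -1.4354

-1.4354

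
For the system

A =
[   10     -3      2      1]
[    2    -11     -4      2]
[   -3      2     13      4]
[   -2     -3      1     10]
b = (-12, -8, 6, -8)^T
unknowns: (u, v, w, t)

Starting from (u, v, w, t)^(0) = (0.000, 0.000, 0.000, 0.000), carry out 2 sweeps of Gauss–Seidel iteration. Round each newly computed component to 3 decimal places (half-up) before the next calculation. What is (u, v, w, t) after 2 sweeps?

(-0.979, 0.347, 0.459, -0.938)

Iteration 1:
  u = (-12 - (-3)·0.000 - (2)·0.000 - (1)·0.000) / (10) = -1.200
  v = (-8 - (2)·-1.200 - (-4)·0.000 - (2)·0.000) / (-11) = 0.509
  w = (6 - (-3)·-1.200 - (2)·0.509 - (4)·0.000) / (13) = 0.106
  t = (-8 - (-2)·-1.200 - (-3)·0.509 - (1)·0.106) / (10) = -0.898
Iteration 2:
  u = (-12 - (-3)·0.509 - (2)·0.106 - (1)·-0.898) / (10) = -0.979
  v = (-8 - (2)·-0.979 - (-4)·0.106 - (2)·-0.898) / (-11) = 0.347
  w = (6 - (-3)·-0.979 - (2)·0.347 - (4)·-0.898) / (13) = 0.459
  t = (-8 - (-2)·-0.979 - (-3)·0.347 - (1)·0.459) / (10) = -0.938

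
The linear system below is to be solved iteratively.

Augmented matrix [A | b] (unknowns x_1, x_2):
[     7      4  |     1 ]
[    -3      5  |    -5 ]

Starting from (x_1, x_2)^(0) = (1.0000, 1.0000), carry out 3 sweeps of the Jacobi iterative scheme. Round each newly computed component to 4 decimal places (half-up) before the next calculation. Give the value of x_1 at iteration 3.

Iteration 1:
  x_1 = (1 - (4)·1.0000) / (7) = -0.4286
  x_2 = (-5 - (-3)·1.0000) / (5) = -0.4000
Iteration 2:
  x_1 = (1 - (4)·-0.4000) / (7) = 0.3714
  x_2 = (-5 - (-3)·-0.4286) / (5) = -1.2572
Iteration 3:
  x_1 = (1 - (4)·-1.2572) / (7) = 0.8613
  x_2 = (-5 - (-3)·0.3714) / (5) = -0.7772

0.8613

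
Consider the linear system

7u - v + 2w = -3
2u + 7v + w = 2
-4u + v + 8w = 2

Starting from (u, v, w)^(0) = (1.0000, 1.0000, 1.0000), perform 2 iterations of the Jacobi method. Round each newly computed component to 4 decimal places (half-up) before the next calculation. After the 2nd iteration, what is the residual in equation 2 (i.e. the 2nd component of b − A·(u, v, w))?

0.7551

Iteration 1:
  u = (-3 - (-1)·1.0000 - (2)·1.0000) / (7) = -0.5714
  v = (2 - (2)·1.0000 - (1)·1.0000) / (7) = -0.1429
  w = (2 - (-4)·1.0000 - (1)·1.0000) / (8) = 0.6250
Iteration 2:
  u = (-3 - (-1)·-0.1429 - (2)·0.6250) / (7) = -0.6276
  v = (2 - (2)·-0.5714 - (1)·0.6250) / (7) = 0.3597
  w = (2 - (-4)·-0.5714 - (1)·-0.1429) / (8) = -0.0178
Residual b − A·x = (1.7885, 0.7551, -0.7277)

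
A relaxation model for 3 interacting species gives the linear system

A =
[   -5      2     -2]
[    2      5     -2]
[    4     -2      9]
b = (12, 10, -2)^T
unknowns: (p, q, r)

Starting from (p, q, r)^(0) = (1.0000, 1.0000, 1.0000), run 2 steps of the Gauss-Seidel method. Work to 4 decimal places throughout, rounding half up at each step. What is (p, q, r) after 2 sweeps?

Iteration 1:
  p = (12 - (2)·1.0000 - (-2)·1.0000) / (-5) = -2.4000
  q = (10 - (2)·-2.4000 - (-2)·1.0000) / (5) = 3.3600
  r = (-2 - (4)·-2.4000 - (-2)·3.3600) / (9) = 1.5911
Iteration 2:
  p = (12 - (2)·3.3600 - (-2)·1.5911) / (-5) = -1.6924
  q = (10 - (2)·-1.6924 - (-2)·1.5911) / (5) = 3.3134
  r = (-2 - (4)·-1.6924 - (-2)·3.3134) / (9) = 1.2663

(-1.6924, 3.3134, 1.2663)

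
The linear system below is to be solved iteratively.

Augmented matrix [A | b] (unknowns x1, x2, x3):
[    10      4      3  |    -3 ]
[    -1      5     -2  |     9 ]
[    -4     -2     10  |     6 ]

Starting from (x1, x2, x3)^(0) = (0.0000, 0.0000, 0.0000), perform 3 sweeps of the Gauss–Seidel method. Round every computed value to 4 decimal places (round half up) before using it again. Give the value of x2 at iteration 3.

1.7522

Iteration 1:
  x1 = (-3 - (4)·0.0000 - (3)·0.0000) / (10) = -0.3000
  x2 = (9 - (-1)·-0.3000 - (-2)·0.0000) / (5) = 1.7400
  x3 = (6 - (-4)·-0.3000 - (-2)·1.7400) / (10) = 0.8280
Iteration 2:
  x1 = (-3 - (4)·1.7400 - (3)·0.8280) / (10) = -1.2444
  x2 = (9 - (-1)·-1.2444 - (-2)·0.8280) / (5) = 1.8823
  x3 = (6 - (-4)·-1.2444 - (-2)·1.8823) / (10) = 0.4787
Iteration 3:
  x1 = (-3 - (4)·1.8823 - (3)·0.4787) / (10) = -1.1965
  x2 = (9 - (-1)·-1.1965 - (-2)·0.4787) / (5) = 1.7522
  x3 = (6 - (-4)·-1.1965 - (-2)·1.7522) / (10) = 0.4718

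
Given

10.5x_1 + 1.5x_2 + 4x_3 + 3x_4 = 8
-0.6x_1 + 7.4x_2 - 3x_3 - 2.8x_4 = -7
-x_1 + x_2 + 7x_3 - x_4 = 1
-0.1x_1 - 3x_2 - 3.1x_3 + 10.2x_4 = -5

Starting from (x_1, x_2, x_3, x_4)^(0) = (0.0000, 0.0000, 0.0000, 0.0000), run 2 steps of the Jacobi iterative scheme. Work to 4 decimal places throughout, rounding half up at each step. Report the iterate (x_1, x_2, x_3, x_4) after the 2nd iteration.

Iteration 1:
  x_1 = (8 - (1.5)·0.0000 - (4)·0.0000 - (3)·0.0000) / (10.5) = 0.7619
  x_2 = (-7 - (-0.6)·0.0000 - (-3)·0.0000 - (-2.8)·0.0000) / (7.4) = -0.9459
  x_3 = (1 - (-1)·0.0000 - (1)·0.0000 - (-1)·0.0000) / (7) = 0.1429
  x_4 = (-5 - (-0.1)·0.0000 - (-3)·0.0000 - (-3.1)·0.0000) / (10.2) = -0.4902
Iteration 2:
  x_1 = (8 - (1.5)·-0.9459 - (4)·0.1429 - (3)·-0.4902) / (10.5) = 0.9827
  x_2 = (-7 - (-0.6)·0.7619 - (-3)·0.1429 - (-2.8)·-0.4902) / (7.4) = -1.0117
  x_3 = (1 - (-1)·0.7619 - (1)·-0.9459 - (-1)·-0.4902) / (7) = 0.3168
  x_4 = (-5 - (-0.1)·0.7619 - (-3)·-0.9459 - (-3.1)·0.1429) / (10.2) = -0.7175

(0.9827, -1.0117, 0.3168, -0.7175)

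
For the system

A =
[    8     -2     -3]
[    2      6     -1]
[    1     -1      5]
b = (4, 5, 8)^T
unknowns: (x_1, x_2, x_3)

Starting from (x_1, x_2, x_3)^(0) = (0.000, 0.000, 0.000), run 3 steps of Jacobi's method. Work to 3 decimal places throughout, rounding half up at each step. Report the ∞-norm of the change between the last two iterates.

0.258

Iteration 1:
  x_1 = (4 - (-2)·0.000 - (-3)·0.000) / (8) = 0.500
  x_2 = (5 - (2)·0.000 - (-1)·0.000) / (6) = 0.833
  x_3 = (8 - (1)·0.000 - (-1)·0.000) / (5) = 1.600
Iteration 2:
  x_1 = (4 - (-2)·0.833 - (-3)·1.600) / (8) = 1.308
  x_2 = (5 - (2)·0.500 - (-1)·1.600) / (6) = 0.933
  x_3 = (8 - (1)·0.500 - (-1)·0.833) / (5) = 1.667
Iteration 3:
  x_1 = (4 - (-2)·0.933 - (-3)·1.667) / (8) = 1.358
  x_2 = (5 - (2)·1.308 - (-1)·1.667) / (6) = 0.675
  x_3 = (8 - (1)·1.308 - (-1)·0.933) / (5) = 1.525
Change: (0.050, -0.258, -0.142) → max |·| = 0.258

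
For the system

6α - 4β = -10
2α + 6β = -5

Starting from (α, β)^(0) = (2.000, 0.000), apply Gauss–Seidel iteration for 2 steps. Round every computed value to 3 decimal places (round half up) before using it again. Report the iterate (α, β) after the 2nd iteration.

Iteration 1:
  α = (-10 - (-4)·0.000) / (6) = -1.667
  β = (-5 - (2)·-1.667) / (6) = -0.278
Iteration 2:
  α = (-10 - (-4)·-0.278) / (6) = -1.852
  β = (-5 - (2)·-1.852) / (6) = -0.216

(-1.852, -0.216)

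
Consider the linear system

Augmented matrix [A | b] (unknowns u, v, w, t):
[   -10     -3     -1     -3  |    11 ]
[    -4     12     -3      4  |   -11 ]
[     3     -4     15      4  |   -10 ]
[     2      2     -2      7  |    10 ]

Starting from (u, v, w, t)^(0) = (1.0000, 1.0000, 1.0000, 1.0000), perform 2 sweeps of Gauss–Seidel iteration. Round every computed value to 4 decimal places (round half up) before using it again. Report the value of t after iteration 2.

Iteration 1:
  u = (11 - (-3)·1.0000 - (-1)·1.0000 - (-3)·1.0000) / (-10) = -1.8000
  v = (-11 - (-4)·-1.8000 - (-3)·1.0000 - (4)·1.0000) / (12) = -1.6000
  w = (-10 - (3)·-1.8000 - (-4)·-1.6000 - (4)·1.0000) / (15) = -1.0000
  t = (10 - (2)·-1.8000 - (2)·-1.6000 - (-2)·-1.0000) / (7) = 2.1143
Iteration 2:
  u = (11 - (-3)·-1.6000 - (-1)·-1.0000 - (-3)·2.1143) / (-10) = -1.1543
  v = (-11 - (-4)·-1.1543 - (-3)·-1.0000 - (4)·2.1143) / (12) = -2.2562
  w = (-10 - (3)·-1.1543 - (-4)·-2.2562 - (4)·2.1143) / (15) = -1.6013
  t = (10 - (2)·-1.1543 - (2)·-2.2562 - (-2)·-1.6013) / (7) = 1.9455

1.9455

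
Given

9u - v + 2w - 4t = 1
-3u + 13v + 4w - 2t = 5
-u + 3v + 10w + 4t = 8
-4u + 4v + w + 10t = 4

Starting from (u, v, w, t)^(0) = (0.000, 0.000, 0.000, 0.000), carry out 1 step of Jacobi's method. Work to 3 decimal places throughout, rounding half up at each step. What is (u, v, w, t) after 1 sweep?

Iteration 1:
  u = (1 - (-1)·0.000 - (2)·0.000 - (-4)·0.000) / (9) = 0.111
  v = (5 - (-3)·0.000 - (4)·0.000 - (-2)·0.000) / (13) = 0.385
  w = (8 - (-1)·0.000 - (3)·0.000 - (4)·0.000) / (10) = 0.800
  t = (4 - (-4)·0.000 - (4)·0.000 - (1)·0.000) / (10) = 0.400

(0.111, 0.385, 0.800, 0.400)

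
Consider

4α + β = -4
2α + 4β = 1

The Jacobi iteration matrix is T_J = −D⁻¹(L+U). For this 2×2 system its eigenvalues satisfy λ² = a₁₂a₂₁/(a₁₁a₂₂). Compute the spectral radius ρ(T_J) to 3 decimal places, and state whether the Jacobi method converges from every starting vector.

0.354

a₁₂a₂₁/(a₁₁a₂₂) = (1)·(2) / ((4)·(4)) = 0.125000
ρ = √|0.125000| = √0.125000 = 0.354
ρ < 1, so Jacobi converges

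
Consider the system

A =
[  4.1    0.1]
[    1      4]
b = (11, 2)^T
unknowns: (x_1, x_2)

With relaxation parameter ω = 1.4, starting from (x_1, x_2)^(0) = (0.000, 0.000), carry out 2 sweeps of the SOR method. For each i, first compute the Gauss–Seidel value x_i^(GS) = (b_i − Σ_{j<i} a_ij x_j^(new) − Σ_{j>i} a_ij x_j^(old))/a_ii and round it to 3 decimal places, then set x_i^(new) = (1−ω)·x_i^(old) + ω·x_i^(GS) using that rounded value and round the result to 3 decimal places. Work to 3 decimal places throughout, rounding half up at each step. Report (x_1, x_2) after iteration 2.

Iteration 1:
  x_1: GS value = (11 - (0.1)·0.000) / (4.1) = 2.683;  x_1 ← (1−ω)·0.000 + ω·2.683 = 3.756
  x_2: GS value = (2 - (1)·3.756) / (4) = -0.439;  x_2 ← (1−ω)·0.000 + ω·-0.439 = -0.615
Iteration 2:
  x_1: GS value = (11 - (0.1)·-0.615) / (4.1) = 2.698;  x_1 ← (1−ω)·3.756 + ω·2.698 = 2.275
  x_2: GS value = (2 - (1)·2.275) / (4) = -0.069;  x_2 ← (1−ω)·-0.615 + ω·-0.069 = 0.149

(2.275, 0.149)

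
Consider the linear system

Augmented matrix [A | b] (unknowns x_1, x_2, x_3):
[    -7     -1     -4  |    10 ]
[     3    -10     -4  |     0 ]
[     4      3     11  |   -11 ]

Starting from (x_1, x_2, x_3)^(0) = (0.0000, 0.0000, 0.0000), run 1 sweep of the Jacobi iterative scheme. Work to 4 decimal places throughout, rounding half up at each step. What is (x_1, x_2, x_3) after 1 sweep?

Iteration 1:
  x_1 = (10 - (-1)·0.0000 - (-4)·0.0000) / (-7) = -1.4286
  x_2 = (0 - (3)·0.0000 - (-4)·0.0000) / (-10) = 0.0000
  x_3 = (-11 - (4)·0.0000 - (3)·0.0000) / (11) = -1.0000

(-1.4286, 0.0000, -1.0000)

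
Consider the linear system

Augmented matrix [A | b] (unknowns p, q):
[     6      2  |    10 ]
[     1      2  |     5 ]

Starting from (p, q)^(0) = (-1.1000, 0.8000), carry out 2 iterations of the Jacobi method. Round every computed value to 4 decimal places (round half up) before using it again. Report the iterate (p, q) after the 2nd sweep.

(0.6500, 1.8000)

Iteration 1:
  p = (10 - (2)·0.8000) / (6) = 1.4000
  q = (5 - (1)·-1.1000) / (2) = 3.0500
Iteration 2:
  p = (10 - (2)·3.0500) / (6) = 0.6500
  q = (5 - (1)·1.4000) / (2) = 1.8000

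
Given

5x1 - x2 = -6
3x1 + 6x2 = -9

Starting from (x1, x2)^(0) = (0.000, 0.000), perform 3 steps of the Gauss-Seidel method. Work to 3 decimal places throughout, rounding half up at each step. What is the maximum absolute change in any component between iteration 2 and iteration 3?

0.018

Iteration 1:
  x1 = (-6 - (-1)·0.000) / (5) = -1.200
  x2 = (-9 - (3)·-1.200) / (6) = -0.900
Iteration 2:
  x1 = (-6 - (-1)·-0.900) / (5) = -1.380
  x2 = (-9 - (3)·-1.380) / (6) = -0.810
Iteration 3:
  x1 = (-6 - (-1)·-0.810) / (5) = -1.362
  x2 = (-9 - (3)·-1.362) / (6) = -0.819
Change: (0.018, -0.009) → max |·| = 0.018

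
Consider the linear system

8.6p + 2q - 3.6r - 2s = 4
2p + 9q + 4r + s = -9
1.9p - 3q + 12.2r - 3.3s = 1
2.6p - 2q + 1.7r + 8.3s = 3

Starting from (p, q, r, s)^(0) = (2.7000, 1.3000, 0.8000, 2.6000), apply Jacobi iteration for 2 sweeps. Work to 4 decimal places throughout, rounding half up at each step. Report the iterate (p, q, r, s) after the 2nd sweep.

(1.1957, -1.5119, -0.7322, -0.6649)

Iteration 1:
  p = (4 - (2)·1.3000 - (-3.6)·0.8000 - (-2)·2.6000) / (8.6) = 1.1023
  q = (-9 - (2)·2.7000 - (4)·0.8000 - (1)·2.6000) / (9) = -2.2444
  r = (1 - (1.9)·2.7000 - (-3)·1.3000 - (-3.3)·2.6000) / (12.2) = 0.6844
  s = (3 - (2.6)·2.7000 - (-2)·1.3000 - (1.7)·0.8000) / (8.3) = -0.3349
Iteration 2:
  p = (4 - (2)·-2.2444 - (-3.6)·0.6844 - (-2)·-0.3349) / (8.6) = 1.1957
  q = (-9 - (2)·1.1023 - (4)·0.6844 - (1)·-0.3349) / (9) = -1.5119
  r = (1 - (1.9)·1.1023 - (-3)·-2.2444 - (-3.3)·-0.3349) / (12.2) = -0.7322
  s = (3 - (2.6)·1.1023 - (-2)·-2.2444 - (1.7)·0.6844) / (8.3) = -0.6649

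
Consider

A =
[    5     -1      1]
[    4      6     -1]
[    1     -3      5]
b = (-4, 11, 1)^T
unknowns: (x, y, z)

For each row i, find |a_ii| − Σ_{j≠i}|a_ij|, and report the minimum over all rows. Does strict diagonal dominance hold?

row 1: |5| − (1+1) = 3
row 2: |6| − (4+1) = 1
row 3: |5| − (1+3) = 1
minimum over rows = 1 → strictly diagonally dominant (convergence guaranteed)

1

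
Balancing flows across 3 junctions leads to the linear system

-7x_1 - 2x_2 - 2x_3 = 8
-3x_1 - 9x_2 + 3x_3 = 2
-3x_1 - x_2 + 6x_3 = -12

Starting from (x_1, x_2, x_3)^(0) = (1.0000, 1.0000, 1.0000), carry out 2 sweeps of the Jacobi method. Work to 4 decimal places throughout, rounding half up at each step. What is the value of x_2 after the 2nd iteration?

-0.0952

Iteration 1:
  x_1 = (8 - (-2)·1.0000 - (-2)·1.0000) / (-7) = -1.7143
  x_2 = (2 - (-3)·1.0000 - (3)·1.0000) / (-9) = -0.2222
  x_3 = (-12 - (-3)·1.0000 - (-1)·1.0000) / (6) = -1.3333
Iteration 2:
  x_1 = (8 - (-2)·-0.2222 - (-2)·-1.3333) / (-7) = -0.6984
  x_2 = (2 - (-3)·-1.7143 - (3)·-1.3333) / (-9) = -0.0952
  x_3 = (-12 - (-3)·-1.7143 - (-1)·-0.2222) / (6) = -2.8942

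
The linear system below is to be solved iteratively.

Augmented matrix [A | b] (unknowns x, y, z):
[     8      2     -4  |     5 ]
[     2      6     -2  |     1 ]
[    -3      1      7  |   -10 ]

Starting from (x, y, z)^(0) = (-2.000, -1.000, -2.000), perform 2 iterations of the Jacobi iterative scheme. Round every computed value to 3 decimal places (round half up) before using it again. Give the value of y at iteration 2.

Iteration 1:
  x = (5 - (2)·-1.000 - (-4)·-2.000) / (8) = -0.125
  y = (1 - (2)·-2.000 - (-2)·-2.000) / (6) = 0.167
  z = (-10 - (-3)·-2.000 - (1)·-1.000) / (7) = -2.143
Iteration 2:
  x = (5 - (2)·0.167 - (-4)·-2.143) / (8) = -0.488
  y = (1 - (2)·-0.125 - (-2)·-2.143) / (6) = -0.506
  z = (-10 - (-3)·-0.125 - (1)·0.167) / (7) = -1.506

-0.506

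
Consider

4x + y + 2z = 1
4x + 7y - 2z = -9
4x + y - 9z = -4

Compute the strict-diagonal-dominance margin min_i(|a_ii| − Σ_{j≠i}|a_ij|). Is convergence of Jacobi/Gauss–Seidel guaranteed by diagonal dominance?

row 1: |4| − (1+2) = 1
row 2: |7| − (4+2) = 1
row 3: |-9| − (4+1) = 4
minimum over rows = 1 → strictly diagonally dominant (convergence guaranteed)

1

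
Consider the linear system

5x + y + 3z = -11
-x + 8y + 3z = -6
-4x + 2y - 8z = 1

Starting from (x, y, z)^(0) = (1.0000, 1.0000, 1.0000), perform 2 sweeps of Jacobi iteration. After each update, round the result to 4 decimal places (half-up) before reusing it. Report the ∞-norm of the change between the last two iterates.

1.5000

Iteration 1:
  x = (-11 - (1)·1.0000 - (3)·1.0000) / (5) = -3.0000
  y = (-6 - (-1)·1.0000 - (3)·1.0000) / (8) = -1.0000
  z = (1 - (-4)·1.0000 - (2)·1.0000) / (-8) = -0.3750
Iteration 2:
  x = (-11 - (1)·-1.0000 - (3)·-0.3750) / (5) = -1.7750
  y = (-6 - (-1)·-3.0000 - (3)·-0.3750) / (8) = -0.9844
  z = (1 - (-4)·-3.0000 - (2)·-1.0000) / (-8) = 1.1250
Change: (1.2250, 0.0156, 1.5000) → max |·| = 1.5000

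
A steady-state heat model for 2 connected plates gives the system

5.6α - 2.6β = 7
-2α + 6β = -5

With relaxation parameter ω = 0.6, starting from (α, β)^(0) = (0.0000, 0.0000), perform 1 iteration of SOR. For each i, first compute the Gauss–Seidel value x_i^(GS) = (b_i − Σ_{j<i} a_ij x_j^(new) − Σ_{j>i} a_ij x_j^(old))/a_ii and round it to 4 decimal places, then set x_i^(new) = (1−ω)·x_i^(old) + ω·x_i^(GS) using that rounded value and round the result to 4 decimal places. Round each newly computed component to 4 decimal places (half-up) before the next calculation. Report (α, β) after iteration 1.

(0.7500, -0.3500)

Iteration 1:
  α: GS value = (7 - (-2.6)·0.0000) / (5.6) = 1.2500;  α ← (1−ω)·0.0000 + ω·1.2500 = 0.7500
  β: GS value = (-5 - (-2)·0.7500) / (6) = -0.5833;  β ← (1−ω)·0.0000 + ω·-0.5833 = -0.3500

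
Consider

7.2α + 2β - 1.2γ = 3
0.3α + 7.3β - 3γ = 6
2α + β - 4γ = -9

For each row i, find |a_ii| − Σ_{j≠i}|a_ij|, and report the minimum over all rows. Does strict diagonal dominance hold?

row 1: |7.2| − (2+1.2) = 4
row 2: |7.3| − (0.3+3) = 4
row 3: |-4| − (2+1) = 1
minimum over rows = 1 → strictly diagonally dominant (convergence guaranteed)

1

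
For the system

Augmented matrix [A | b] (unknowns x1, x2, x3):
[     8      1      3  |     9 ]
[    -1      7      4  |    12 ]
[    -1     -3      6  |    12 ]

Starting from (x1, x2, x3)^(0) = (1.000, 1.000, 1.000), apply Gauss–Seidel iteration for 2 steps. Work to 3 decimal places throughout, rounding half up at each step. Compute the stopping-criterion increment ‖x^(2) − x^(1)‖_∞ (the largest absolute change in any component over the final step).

1.079

Iteration 1:
  x1 = (9 - (1)·1.000 - (3)·1.000) / (8) = 0.625
  x2 = (12 - (-1)·0.625 - (4)·1.000) / (7) = 1.232
  x3 = (12 - (-1)·0.625 - (-3)·1.232) / (6) = 2.720
Iteration 2:
  x1 = (9 - (1)·1.232 - (3)·2.720) / (8) = -0.049
  x2 = (12 - (-1)·-0.049 - (4)·2.720) / (7) = 0.153
  x3 = (12 - (-1)·-0.049 - (-3)·0.153) / (6) = 2.068
Change: (-0.674, -1.079, -0.652) → max |·| = 1.079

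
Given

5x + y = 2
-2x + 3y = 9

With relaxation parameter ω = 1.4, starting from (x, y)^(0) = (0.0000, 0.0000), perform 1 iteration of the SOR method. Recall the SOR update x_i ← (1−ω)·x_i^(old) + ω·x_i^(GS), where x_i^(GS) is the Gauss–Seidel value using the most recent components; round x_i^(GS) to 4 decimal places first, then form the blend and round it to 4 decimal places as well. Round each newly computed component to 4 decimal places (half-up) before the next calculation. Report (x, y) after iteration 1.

Iteration 1:
  x: GS value = (2 - (1)·0.0000) / (5) = 0.4000;  x ← (1−ω)·0.0000 + ω·0.4000 = 0.5600
  y: GS value = (9 - (-2)·0.5600) / (3) = 3.3733;  y ← (1−ω)·0.0000 + ω·3.3733 = 4.7226

(0.5600, 4.7226)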